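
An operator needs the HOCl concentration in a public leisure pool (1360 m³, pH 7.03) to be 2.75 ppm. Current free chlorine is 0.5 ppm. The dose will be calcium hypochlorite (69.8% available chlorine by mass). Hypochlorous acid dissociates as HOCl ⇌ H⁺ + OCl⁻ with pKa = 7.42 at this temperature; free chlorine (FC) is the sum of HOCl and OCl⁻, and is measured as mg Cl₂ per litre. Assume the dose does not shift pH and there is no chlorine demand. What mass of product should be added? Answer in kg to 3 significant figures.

6.57 kg

Volume: 1360 m³ = 1,360,000 L.
[OCl⁻]/[HOCl] = 10^(pH − pKa) = 10^(7.03 − 7.42) = 0.4074; fraction as HOCl = 1/(1 + 0.4074) = 0.7105.
Free chlorine required for 2.75 ppm HOCl: 2.75 / 0.7105 = 3.87 ppm.
FC to add: 3.87 − 0.5 = 3.37 mg/L as Cl₂.
Cl₂ equivalent: 3.37 mg/L × 1,360,000 L = 4584 g.
Product at 69.8% available Cl: 4584 / 0.698 = 6567 g.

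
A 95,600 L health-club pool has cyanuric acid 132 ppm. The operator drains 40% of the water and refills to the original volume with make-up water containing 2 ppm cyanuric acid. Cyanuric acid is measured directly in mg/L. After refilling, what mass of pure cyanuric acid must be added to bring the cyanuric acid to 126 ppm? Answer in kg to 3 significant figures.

4.40 kg

After draining 40% and refilling: 132 × 0.60 + 2 × 0.40 = 80 ppm.
Deficit to target: 126 − 80 = 46 mg/L.
Mass: 46 mg/L × 95,600 L = 4398 g cyanuric acid.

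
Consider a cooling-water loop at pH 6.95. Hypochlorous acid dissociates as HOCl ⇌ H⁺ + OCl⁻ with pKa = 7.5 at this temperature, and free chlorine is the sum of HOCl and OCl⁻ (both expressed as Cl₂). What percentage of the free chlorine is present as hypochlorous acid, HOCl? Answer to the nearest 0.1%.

[OCl⁻]/[HOCl] = 10^(pH − pKa) = 10^(6.95 − 7.5) = 10^-0.55 = 0.2818.
Fraction as HOCl = 1 / (1 + 0.2818) = 0.7801.

78.0%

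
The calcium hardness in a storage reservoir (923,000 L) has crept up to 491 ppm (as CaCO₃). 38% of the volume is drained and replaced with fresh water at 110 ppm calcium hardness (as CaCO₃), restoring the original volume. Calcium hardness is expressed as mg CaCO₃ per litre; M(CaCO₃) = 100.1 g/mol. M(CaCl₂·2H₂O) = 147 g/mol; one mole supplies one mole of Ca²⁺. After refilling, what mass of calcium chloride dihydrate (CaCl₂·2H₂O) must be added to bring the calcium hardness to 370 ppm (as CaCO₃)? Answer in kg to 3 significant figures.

32.2 kg

After draining 38% and refilling: 491 × 0.62 + 110 × 0.38 = 346.22 ppm.
Deficit to target: 370 − 346.22 = 23.78 mg/L.
As CaCO₃: 23.78 mg/L × 923,000 L = 21,950 g; ÷ 100.1 = 219.3 mol Ca²⁺.
Mass: 219.3 × 147 = 32,230 g.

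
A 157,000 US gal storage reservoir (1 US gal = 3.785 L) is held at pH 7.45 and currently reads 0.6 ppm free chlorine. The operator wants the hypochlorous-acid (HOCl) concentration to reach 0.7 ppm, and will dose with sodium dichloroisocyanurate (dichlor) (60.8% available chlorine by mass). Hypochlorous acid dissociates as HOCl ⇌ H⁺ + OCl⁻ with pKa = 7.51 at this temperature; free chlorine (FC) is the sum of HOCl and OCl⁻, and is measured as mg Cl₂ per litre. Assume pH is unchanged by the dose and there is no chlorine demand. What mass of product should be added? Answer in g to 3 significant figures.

Volume: 157,000 US gal × 3.785 L/gal = 594,245 L.
[OCl⁻]/[HOCl] = 10^(pH − pKa) = 10^(7.45 − 7.51) = 0.871; fraction as HOCl = 1/(1 + 0.871) = 0.5345.
Free chlorine required for 0.7 ppm HOCl: 0.7 / 0.5345 = 1.31 ppm.
FC to add: 1.31 − 0.6 = 0.7097 mg/L as Cl₂.
Cl₂ equivalent: 0.7097 mg/L × 594,245 L = 421.7 g.
Product at 60.8% available Cl: 421.7 / 0.608 = 693.6 g.

694 g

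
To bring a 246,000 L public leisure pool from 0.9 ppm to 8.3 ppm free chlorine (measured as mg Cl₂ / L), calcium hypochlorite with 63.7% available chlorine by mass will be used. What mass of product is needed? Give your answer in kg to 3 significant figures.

2.86 kg

Chlorine deficit: 8.3 − 0.9 = 7.4 ppm = 7.4 mg/L as Cl₂.
Cl₂ equivalent needed: 7.4 mg/L × 246,000 L = 1,820,000 mg = 1820 g.
Product at 63.7% available chlorine: 1820 / 0.637 = 2858 g.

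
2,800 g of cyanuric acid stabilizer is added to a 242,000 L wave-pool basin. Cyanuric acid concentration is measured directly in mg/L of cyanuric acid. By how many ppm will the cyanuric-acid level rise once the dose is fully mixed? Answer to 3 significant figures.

11.6 ppm

Rise: 2,800 g / 242,000 L × 1000 = 11.57 mg/L.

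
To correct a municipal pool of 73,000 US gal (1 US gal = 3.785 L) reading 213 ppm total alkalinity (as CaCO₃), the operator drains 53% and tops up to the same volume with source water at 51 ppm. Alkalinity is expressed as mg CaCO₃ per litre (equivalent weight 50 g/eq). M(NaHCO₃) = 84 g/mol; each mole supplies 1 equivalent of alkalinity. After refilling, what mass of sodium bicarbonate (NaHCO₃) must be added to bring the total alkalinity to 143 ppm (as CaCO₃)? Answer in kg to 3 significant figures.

7.36 kg

Volume: 73,000 US gal × 3.785 L/gal = 276,305 L.
After draining 53% and refilling: 213 × 0.47 + 51 × 0.53 = 127.14 ppm.
Deficit to target: 143 − 127.14 = 15.86 mg/L.
As CaCO₃: 15.86 mg/L × 276,305 L = 4382 g; ÷ 50 g/eq ÷ 1 = 87.64 mol NaHCO₃.
Mass: 87.64 × 84 = 7362 g.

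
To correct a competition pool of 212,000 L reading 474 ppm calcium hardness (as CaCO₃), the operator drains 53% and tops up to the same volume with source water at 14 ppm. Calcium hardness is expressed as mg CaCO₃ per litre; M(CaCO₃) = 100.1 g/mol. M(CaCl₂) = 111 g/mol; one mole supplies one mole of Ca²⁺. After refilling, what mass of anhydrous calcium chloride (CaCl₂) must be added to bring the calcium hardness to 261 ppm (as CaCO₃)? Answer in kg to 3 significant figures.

7.24 kg

After draining 53% and refilling: 474 × 0.47 + 14 × 0.53 = 230.2 ppm.
Deficit to target: 261 − 230.2 = 30.8 mg/L.
As CaCO₃: 30.8 mg/L × 212,000 L = 6530 g; ÷ 100.1 = 65.23 mol Ca²⁺.
Mass: 65.23 × 111 = 7241 g.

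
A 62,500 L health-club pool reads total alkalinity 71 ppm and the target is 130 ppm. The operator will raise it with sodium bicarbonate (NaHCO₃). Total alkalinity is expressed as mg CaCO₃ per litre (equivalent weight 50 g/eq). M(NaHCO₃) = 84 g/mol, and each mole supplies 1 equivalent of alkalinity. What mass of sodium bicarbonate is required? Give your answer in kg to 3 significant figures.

Alkalinity to add: (130 − 71) = 59 mg/L as CaCO₃ × 62,500 L = 3688 g as CaCO₃.
Equivalents: 3688 g ÷ 50 g/eq = 73.75 eq.
NaHCO₃ supplies 1 eq per mole → 73.75 mol.
Mass: 73.75 mol × 84 g/mol = 6195 g.

6.20 kg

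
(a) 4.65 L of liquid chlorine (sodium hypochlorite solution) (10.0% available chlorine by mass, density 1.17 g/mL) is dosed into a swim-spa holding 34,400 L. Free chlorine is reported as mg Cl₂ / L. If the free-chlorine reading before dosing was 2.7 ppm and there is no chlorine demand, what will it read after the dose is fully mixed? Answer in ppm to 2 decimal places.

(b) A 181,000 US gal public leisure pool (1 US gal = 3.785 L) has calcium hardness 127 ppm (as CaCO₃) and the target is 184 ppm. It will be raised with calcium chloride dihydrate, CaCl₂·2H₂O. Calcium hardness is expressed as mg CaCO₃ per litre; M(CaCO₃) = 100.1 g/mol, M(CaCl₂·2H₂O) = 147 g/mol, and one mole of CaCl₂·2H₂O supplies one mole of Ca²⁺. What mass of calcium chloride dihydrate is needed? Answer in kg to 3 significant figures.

(a) 18.52 ppm; (b) 57.3 kg

(a) Mass of solution: 4.65 L × 1000 mL/L × 1.17 g/mL = 5440 g.
(a) Available chlorine delivered: 5440 g × 0.1 = 544.1 g as Cl₂.
(a) Concentration rise: 544.1 g / 34,400 L = 15.82 mg/L = 15.82 ppm.
(a) Final FC: 2.7 + 15.82 = 18.52 ppm.

(b) Volume: 181,000 US gal × 3.785 L/gal = 685,085 L.
(b) Hardness to add: (184 − 127) = 57 mg/L as CaCO₃ × 685,085 L = 39,050 g as CaCO₃.
(b) Moles of Ca²⁺ (1 mol Ca²⁺ ≡ 1 mol CaCO₃): 39,050 / 100.1 g/mol = 390.1 mol.
(b) Mass of CaCl₂·2H₂O: 390.1 × 147 = 57,350 g.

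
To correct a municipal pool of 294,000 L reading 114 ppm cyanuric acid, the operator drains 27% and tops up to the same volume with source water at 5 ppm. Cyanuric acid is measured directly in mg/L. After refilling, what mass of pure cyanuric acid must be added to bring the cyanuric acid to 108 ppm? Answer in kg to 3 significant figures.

6.89 kg

After draining 27% and refilling: 114 × 0.73 + 5 × 0.27 = 84.57 ppm.
Deficit to target: 108 − 84.57 = 23.43 mg/L.
Mass: 23.43 mg/L × 294,000 L = 6888 g cyanuric acid.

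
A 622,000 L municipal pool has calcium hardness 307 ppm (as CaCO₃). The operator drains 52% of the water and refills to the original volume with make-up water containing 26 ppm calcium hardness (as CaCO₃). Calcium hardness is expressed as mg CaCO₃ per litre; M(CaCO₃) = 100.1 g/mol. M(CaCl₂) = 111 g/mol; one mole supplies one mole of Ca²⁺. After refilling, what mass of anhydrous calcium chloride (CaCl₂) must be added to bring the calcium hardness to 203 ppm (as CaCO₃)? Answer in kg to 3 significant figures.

After draining 52% and refilling: 307 × 0.48 + 26 × 0.52 = 160.88 ppm.
Deficit to target: 203 − 160.88 = 42.12 mg/L.
As CaCO₃: 42.12 mg/L × 622,000 L = 26,200 g; ÷ 100.1 = 261.7 mol Ca²⁺.
Mass: 261.7 × 111 = 29,050 g.

29.1 kg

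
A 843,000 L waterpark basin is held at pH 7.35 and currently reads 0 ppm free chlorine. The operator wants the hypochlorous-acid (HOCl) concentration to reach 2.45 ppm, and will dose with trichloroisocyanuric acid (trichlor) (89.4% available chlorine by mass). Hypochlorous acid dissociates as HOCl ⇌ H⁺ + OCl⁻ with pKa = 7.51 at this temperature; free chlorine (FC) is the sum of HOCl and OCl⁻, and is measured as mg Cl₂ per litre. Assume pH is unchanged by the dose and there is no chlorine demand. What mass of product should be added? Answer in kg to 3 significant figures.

3.91 kg

[OCl⁻]/[HOCl] = 10^(pH − pKa) = 10^(7.35 − 7.51) = 0.6918; fraction as HOCl = 1/(1 + 0.6918) = 0.5911.
Free chlorine required for 2.45 ppm HOCl: 2.45 / 0.5911 = 4.145 ppm.
FC to add: 4.145 − 0 = 4.145 mg/L as Cl₂.
Cl₂ equivalent: 4.145 mg/L × 843,000 L = 3494 g.
Product at 89.4% available Cl: 3494 / 0.894 = 3909 g.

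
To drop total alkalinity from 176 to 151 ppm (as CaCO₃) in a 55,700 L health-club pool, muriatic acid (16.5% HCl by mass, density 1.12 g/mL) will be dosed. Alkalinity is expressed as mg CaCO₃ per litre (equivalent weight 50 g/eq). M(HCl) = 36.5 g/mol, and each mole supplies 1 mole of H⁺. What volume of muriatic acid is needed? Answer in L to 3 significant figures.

Alkalinity to neutralize: (176 − 151) = 25 mg/L as CaCO₃ × 55,700 L = 1392 g as CaCO₃.
Equivalents of H⁺ required: 1392 ÷ 50 g/eq = 27.85 eq = 27.85 mol HCl.
Mass of HCl: 27.85 × 36.5 = 1017 g.
Mass of 16.5% solution: 1017 / 0.165 = 6161 g.
Volume: 6161 g ÷ 1.12 g/mL = 5501 mL.

5.50 L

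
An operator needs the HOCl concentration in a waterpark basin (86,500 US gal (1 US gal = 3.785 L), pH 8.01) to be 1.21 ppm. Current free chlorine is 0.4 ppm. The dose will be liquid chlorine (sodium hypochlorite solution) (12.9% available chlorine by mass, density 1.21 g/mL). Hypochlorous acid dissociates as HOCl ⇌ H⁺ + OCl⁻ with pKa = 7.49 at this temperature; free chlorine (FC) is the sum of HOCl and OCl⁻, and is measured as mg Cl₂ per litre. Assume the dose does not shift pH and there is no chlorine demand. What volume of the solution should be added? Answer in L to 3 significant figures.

Volume: 86,500 US gal × 3.785 L/gal = 327,402 L.
[OCl⁻]/[HOCl] = 10^(pH − pKa) = 10^(8.01 − 7.49) = 3.311; fraction as HOCl = 1/(1 + 3.311) = 0.2319.
Free chlorine required for 1.21 ppm HOCl: 1.21 / 0.2319 = 5.217 ppm.
FC to add: 5.217 − 0.4 = 4.817 mg/L as Cl₂.
Cl₂ equivalent: 4.817 mg/L × 327,402 L = 1577 g.
Product at 12.9% available Cl: 1577 / 0.129 = 12,220 g.
Volume: 12,220 g ÷ 1.21 g/mL = 10,100 mL.

10.1 L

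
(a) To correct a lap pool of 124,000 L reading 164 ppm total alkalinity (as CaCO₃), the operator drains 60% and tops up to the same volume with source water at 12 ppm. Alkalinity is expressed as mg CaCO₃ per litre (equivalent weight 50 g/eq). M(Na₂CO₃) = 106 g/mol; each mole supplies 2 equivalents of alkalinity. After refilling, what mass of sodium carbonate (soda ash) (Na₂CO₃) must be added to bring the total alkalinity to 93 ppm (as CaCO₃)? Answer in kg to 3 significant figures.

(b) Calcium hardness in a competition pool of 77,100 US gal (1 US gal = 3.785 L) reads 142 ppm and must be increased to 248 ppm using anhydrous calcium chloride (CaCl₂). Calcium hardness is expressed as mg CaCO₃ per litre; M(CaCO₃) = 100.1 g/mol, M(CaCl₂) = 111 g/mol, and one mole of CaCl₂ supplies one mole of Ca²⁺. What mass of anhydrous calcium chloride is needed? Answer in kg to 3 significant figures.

(a) 2.66 kg; (b) 34.3 kg

(a) After draining 60% and refilling: 164 × 0.40 + 12 × 0.60 = 72.8 ppm.
(a) Deficit to target: 93 − 72.8 = 20.2 mg/L.
(a) As CaCO₃: 20.2 mg/L × 124,000 L = 2505 g; ÷ 50 g/eq ÷ 2 = 25.05 mol Na₂CO₃.
(a) Mass: 25.05 × 106 = 2655 g.

(b) Volume: 77,100 US gal × 3.785 L/gal = 291,824 L.
(b) Hardness to add: (248 − 142) = 106 mg/L as CaCO₃ × 291,824 L = 30,930 g as CaCO₃.
(b) Moles of Ca²⁺ (1 mol Ca²⁺ ≡ 1 mol CaCO₃): 30,930 / 100.1 g/mol = 309 mol.
(b) Mass of CaCl₂: 309 × 111 = 34,300 g.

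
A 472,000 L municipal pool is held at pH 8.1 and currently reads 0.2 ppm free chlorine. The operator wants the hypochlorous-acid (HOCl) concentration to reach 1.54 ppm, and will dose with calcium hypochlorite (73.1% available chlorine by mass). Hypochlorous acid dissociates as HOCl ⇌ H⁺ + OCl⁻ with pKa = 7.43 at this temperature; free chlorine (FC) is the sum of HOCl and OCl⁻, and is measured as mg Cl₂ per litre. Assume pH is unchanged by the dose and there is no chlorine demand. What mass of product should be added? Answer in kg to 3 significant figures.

[OCl⁻]/[HOCl] = 10^(pH − pKa) = 10^(8.1 − 7.43) = 4.677; fraction as HOCl = 1/(1 + 4.677) = 0.1761.
Free chlorine required for 1.54 ppm HOCl: 1.54 / 0.1761 = 8.743 ppm.
FC to add: 8.743 − 0.2 = 8.543 mg/L as Cl₂.
Cl₂ equivalent: 8.543 mg/L × 472,000 L = 4032 g.
Product at 73.1% available Cl: 4032 / 0.731 = 5516 g.

5.52 kg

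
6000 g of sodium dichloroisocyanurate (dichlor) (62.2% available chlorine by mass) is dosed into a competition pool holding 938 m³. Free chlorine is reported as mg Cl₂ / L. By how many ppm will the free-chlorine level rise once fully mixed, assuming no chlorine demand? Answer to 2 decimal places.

3.98 ppm

Volume: 938 m³ = 938,000 L.
Available chlorine delivered: 6000 g × 0.622 = 3732 g as Cl₂.
Concentration rise: 3732 g / 938,000 L = 3.979 mg/L = 3.98 ppm.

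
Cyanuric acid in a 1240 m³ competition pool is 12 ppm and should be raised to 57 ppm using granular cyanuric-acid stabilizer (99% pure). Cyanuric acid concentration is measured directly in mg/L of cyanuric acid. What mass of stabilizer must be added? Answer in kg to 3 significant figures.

Volume: 1240 m³ = 1,240,000 L.
CYA to add: (57 − 12) = 45 mg/L × 1,240,000 L = 55,800 g cyanuric acid.
At 99% purity: 55,800 / 0.99 = 56,360 g product.

56.4 kg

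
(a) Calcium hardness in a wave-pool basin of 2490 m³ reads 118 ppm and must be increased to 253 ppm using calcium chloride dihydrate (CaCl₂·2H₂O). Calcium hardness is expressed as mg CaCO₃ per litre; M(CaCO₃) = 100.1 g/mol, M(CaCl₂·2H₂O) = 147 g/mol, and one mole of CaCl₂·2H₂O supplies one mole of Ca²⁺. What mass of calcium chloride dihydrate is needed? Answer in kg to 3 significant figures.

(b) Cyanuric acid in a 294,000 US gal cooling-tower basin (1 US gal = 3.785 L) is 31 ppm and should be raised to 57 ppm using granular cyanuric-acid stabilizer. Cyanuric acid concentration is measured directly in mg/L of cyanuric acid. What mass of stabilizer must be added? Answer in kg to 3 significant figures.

(a) Volume: 2490 m³ = 2,490,000 L.
(a) Hardness to add: (253 − 118) = 135 mg/L as CaCO₃ × 2,490,000 L = 336,200 g as CaCO₃.
(a) Moles of Ca²⁺ (1 mol Ca²⁺ ≡ 1 mol CaCO₃): 336,200 / 100.1 g/mol = 3358 mol.
(a) Mass of CaCl₂·2H₂O: 3358 × 147 = 493,600 g.

(b) Volume: 294,000 US gal × 3.785 L/gal = 1,112,790 L.
(b) CYA to add: (57 − 31) = 26 mg/L × 1,112,790 L = 28,930 g cyanuric acid.

(a) 494 kg; (b) 28.9 kg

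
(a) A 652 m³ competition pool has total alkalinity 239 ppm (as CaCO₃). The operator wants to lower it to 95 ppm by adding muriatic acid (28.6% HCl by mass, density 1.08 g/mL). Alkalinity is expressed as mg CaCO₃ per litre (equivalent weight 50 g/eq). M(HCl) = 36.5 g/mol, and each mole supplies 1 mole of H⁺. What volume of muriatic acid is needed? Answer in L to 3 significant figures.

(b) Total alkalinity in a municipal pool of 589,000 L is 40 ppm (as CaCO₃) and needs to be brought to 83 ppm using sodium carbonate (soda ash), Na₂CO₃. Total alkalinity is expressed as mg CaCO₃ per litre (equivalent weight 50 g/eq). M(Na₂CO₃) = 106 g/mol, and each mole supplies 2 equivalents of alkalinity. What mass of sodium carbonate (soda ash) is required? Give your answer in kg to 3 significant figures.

(a) Volume: 652 m³ = 652,000 L.
(a) Alkalinity to neutralize: (239 − 95) = 144 mg/L as CaCO₃ × 652,000 L = 93,890 g as CaCO₃.
(a) Equivalents of H⁺ required: 93,890 ÷ 50 g/eq = 1878 eq = 1878 mol HCl.
(a) Mass of HCl: 1878 × 36.5 = 68,540 g.
(a) Mass of 28.6% solution: 68,540 / 0.286 = 239,600 g.
(a) Volume: 239,600 g ÷ 1.08 g/mL = 221,900 mL.

(b) Alkalinity to add: (83 − 40) = 43 mg/L as CaCO₃ × 589,000 L = 25,330 g as CaCO₃.
(b) Equivalents: 25,330 g ÷ 50 g/eq = 506.5 eq.
(b) Each mole of Na₂CO₃ supplies 2 eq, so 506.5 / 2 = 253.3 mol.
(b) Mass: 253.3 mol × 106 g/mol = 26,850 g.

(a) 222 L; (b) 26.8 kg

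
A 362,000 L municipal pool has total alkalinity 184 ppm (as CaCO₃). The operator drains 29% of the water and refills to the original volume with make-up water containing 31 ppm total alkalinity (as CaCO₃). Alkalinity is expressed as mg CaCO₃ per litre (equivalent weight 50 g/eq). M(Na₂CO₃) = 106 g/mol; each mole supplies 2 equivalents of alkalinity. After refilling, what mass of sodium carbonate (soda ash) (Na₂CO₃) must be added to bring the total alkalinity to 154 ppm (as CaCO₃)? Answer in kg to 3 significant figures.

After draining 29% and refilling: 184 × 0.71 + 31 × 0.29 = 139.63 ppm.
Deficit to target: 154 − 139.63 = 14.37 mg/L.
As CaCO₃: 14.37 mg/L × 362,000 L = 5202 g; ÷ 50 g/eq ÷ 2 = 52.02 mol Na₂CO₃.
Mass: 52.02 × 106 = 5514 g.

5.51 kg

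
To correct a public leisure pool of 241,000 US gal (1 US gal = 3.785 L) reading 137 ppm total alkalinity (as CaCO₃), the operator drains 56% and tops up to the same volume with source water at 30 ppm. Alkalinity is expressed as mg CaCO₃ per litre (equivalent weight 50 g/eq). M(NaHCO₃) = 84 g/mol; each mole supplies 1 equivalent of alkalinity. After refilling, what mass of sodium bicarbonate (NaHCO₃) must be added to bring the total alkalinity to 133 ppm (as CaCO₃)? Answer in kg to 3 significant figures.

85.7 kg

Volume: 241,000 US gal × 3.785 L/gal = 912,185 L.
After draining 56% and refilling: 137 × 0.44 + 30 × 0.56 = 77.08 ppm.
Deficit to target: 133 − 77.08 = 55.92 mg/L.
As CaCO₃: 55.92 mg/L × 912,185 L = 51,010 g; ÷ 50 g/eq ÷ 1 = 1020 mol NaHCO₃.
Mass: 1020 × 84 = 85,700 g.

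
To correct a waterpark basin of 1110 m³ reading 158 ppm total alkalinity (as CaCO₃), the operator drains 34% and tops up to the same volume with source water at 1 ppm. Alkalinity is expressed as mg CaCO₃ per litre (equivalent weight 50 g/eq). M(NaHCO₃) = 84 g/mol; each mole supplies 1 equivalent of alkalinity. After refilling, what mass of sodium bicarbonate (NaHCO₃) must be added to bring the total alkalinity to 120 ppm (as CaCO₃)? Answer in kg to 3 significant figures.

Volume: 1110 m³ = 1,110,000 L.
After draining 34% and refilling: 158 × 0.66 + 1 × 0.34 = 104.62 ppm.
Deficit to target: 120 − 104.62 = 15.38 mg/L.
As CaCO₃: 15.38 mg/L × 1,110,000 L = 17,070 g; ÷ 50 g/eq ÷ 1 = 341.4 mol NaHCO₃.
Mass: 341.4 × 84 = 28,680 g.

28.7 kg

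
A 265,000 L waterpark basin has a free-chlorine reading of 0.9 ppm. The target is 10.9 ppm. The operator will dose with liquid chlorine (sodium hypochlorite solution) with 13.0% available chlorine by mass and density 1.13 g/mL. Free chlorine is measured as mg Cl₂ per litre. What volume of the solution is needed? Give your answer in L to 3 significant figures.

Chlorine deficit: 10.9 − 0.9 = 10 ppm = 10 mg/L as Cl₂.
Cl₂ equivalent needed: 10 mg/L × 265,000 L = 2,650,000 mg = 2650 g.
Product at 13.0% available chlorine: 2650 / 0.13 = 20,380 g.
Volume at density 1.13 g/mL: 20,380 g ÷ 1.13 g/mL = 18,040 mL.

18.0 L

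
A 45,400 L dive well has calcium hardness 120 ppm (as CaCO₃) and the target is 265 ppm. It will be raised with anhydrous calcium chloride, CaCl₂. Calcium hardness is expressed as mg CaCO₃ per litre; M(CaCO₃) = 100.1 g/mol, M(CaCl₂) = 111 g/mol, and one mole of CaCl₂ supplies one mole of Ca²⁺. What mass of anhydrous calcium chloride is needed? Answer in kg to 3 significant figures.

7.30 kg

Hardness to add: (265 − 120) = 145 mg/L as CaCO₃ × 45,400 L = 6583 g as CaCO₃.
Moles of Ca²⁺ (1 mol Ca²⁺ ≡ 1 mol CaCO₃): 6583 / 100.1 g/mol = 65.76 mol.
Mass of CaCl₂: 65.76 × 111 = 7300 g.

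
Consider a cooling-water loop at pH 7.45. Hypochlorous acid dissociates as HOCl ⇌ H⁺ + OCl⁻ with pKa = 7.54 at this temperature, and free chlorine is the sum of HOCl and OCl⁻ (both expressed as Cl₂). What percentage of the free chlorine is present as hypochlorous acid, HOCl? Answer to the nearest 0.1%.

[OCl⁻]/[HOCl] = 10^(pH − pKa) = 10^(7.45 − 7.54) = 10^-0.09 = 0.8128.
Fraction as HOCl = 1 / (1 + 0.8128) = 0.5516.

55.2%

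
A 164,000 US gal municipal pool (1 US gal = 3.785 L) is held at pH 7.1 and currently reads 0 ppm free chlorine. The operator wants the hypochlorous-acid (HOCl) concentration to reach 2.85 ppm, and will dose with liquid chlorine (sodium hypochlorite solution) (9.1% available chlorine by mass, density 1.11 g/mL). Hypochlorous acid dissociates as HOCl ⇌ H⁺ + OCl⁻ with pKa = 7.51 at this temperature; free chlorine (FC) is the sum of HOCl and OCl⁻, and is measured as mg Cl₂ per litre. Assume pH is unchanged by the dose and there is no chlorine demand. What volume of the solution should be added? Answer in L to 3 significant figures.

Volume: 164,000 US gal × 3.785 L/gal = 620,740 L.
[OCl⁻]/[HOCl] = 10^(pH − pKa) = 10^(7.1 − 7.51) = 0.389; fraction as HOCl = 1/(1 + 0.389) = 0.7199.
Free chlorine required for 2.85 ppm HOCl: 2.85 / 0.7199 = 3.959 ppm.
FC to add: 3.959 − 0 = 3.959 mg/L as Cl₂.
Cl₂ equivalent: 3.959 mg/L × 620,740 L = 2457 g.
Product at 9.1% available Cl: 2457 / 0.091 = 27,000 g.
Volume: 27,000 g ÷ 1.11 g/mL = 24,330 mL.

24.3 L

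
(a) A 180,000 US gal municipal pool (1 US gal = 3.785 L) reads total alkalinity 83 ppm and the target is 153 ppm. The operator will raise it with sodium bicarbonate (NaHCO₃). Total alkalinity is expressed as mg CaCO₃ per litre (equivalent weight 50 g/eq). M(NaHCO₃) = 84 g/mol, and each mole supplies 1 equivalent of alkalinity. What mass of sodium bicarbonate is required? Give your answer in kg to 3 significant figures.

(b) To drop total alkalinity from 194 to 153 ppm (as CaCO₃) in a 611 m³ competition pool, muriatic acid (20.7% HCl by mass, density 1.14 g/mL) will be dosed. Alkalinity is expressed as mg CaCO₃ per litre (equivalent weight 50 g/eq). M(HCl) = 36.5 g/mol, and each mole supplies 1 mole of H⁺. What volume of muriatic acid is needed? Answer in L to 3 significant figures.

(a) Volume: 180,000 US gal × 3.785 L/gal = 681,300 L.
(a) Alkalinity to add: (153 − 83) = 70 mg/L as CaCO₃ × 681,300 L = 47,690 g as CaCO₃.
(a) Equivalents: 47,690 g ÷ 50 g/eq = 953.8 eq.
(a) NaHCO₃ supplies 1 eq per mole → 953.8 mol.
(a) Mass: 953.8 mol × 84 g/mol = 80,120 g.

(b) Volume: 611 m³ = 611,000 L.
(b) Alkalinity to neutralize: (194 − 153) = 41 mg/L as CaCO₃ × 611,000 L = 25,050 g as CaCO₃.
(b) Equivalents of H⁺ required: 25,050 ÷ 50 g/eq = 501 eq = 501 mol HCl.
(b) Mass of HCl: 501 × 36.5 = 18,290 g.
(b) Mass of 20.7% solution: 18,290 / 0.207 = 88,340 g.
(b) Volume: 88,340 g ÷ 1.14 g/mL = 77,490 mL.

(a) 80.1 kg; (b) 77.5 L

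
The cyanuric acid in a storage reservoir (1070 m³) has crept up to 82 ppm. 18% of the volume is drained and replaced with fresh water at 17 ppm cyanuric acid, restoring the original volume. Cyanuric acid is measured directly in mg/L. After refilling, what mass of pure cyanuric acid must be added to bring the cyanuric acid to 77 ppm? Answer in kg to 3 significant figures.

7.17 kg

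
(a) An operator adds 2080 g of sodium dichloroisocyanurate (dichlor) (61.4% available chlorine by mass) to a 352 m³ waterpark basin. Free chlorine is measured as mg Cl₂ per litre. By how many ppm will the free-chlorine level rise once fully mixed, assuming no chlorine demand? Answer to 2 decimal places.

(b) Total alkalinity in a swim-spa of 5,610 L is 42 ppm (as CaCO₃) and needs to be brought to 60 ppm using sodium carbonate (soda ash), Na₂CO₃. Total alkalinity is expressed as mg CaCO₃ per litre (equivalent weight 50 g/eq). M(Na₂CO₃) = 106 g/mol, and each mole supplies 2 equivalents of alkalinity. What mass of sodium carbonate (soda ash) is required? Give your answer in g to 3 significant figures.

(a) 3.63 ppm; (b) 107 g

(a) Volume: 352 m³ = 352,000 L.
(a) Available chlorine delivered: 2080 g × 0.614 = 1277 g as Cl₂.
(a) Concentration rise: 1277 g / 352,000 L = 3.628 mg/L = 3.63 ppm.

(b) Alkalinity to add: (60 − 42) = 18 mg/L as CaCO₃ × 5,610 L = 101 g as CaCO₃.
(b) Equivalents: 101 g ÷ 50 g/eq = 2.02 eq.
(b) Each mole of Na₂CO₃ supplies 2 eq, so 2.02 / 2 = 1.01 mol.
(b) Mass: 1.01 mol × 106 g/mol = 107 g.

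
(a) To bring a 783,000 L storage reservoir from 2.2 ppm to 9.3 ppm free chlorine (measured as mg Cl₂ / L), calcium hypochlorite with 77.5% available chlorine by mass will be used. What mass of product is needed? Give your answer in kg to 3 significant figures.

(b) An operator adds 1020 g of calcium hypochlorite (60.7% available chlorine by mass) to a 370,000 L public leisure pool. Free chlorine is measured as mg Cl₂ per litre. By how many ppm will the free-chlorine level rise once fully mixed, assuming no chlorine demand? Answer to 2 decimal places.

(a) 7.17 kg; (b) 1.67 ppm

(a) Chlorine deficit: 9.3 − 2.2 = 7.1 ppm = 7.1 mg/L as Cl₂.
(a) Cl₂ equivalent needed: 7.1 mg/L × 783,000 L = 5,559,000 mg = 5559 g.
(a) Product at 77.5% available chlorine: 5559 / 0.775 = 7173 g.

(b) Available chlorine delivered: 1020 g × 0.607 = 619.1 g as Cl₂.
(b) Concentration rise: 619.1 g / 370,000 L = 1.673 mg/L = 1.67 ppm.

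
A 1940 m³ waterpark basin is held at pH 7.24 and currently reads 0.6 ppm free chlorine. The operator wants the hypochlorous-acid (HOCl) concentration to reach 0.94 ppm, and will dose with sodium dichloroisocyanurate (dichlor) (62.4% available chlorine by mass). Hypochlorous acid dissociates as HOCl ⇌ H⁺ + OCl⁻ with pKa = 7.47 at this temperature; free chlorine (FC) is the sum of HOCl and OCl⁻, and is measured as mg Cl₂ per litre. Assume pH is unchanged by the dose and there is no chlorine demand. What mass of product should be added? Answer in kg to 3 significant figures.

2.78 kg

Volume: 1940 m³ = 1,940,000 L.
[OCl⁻]/[HOCl] = 10^(pH − pKa) = 10^(7.24 − 7.47) = 0.5888; fraction as HOCl = 1/(1 + 0.5888) = 0.6294.
Free chlorine required for 0.94 ppm HOCl: 0.94 / 0.6294 = 1.494 ppm.
FC to add: 1.494 − 0.6 = 0.8935 mg/L as Cl₂.
Cl₂ equivalent: 0.8935 mg/L × 1,940,000 L = 1733 g.
Product at 62.4% available Cl: 1733 / 0.624 = 2778 g.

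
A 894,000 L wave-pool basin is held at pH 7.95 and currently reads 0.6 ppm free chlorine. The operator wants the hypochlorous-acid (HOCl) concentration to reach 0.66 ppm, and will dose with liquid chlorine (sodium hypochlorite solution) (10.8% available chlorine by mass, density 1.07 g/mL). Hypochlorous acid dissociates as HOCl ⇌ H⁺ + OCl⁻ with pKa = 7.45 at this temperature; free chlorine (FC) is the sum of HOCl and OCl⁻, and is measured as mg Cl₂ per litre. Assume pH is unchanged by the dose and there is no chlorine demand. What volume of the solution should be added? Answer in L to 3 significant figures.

[OCl⁻]/[HOCl] = 10^(pH − pKa) = 10^(7.95 − 7.45) = 3.162; fraction as HOCl = 1/(1 + 3.162) = 0.2403.
Free chlorine required for 0.66 ppm HOCl: 0.66 / 0.2403 = 2.747 ppm.
FC to add: 2.747 − 0.6 = 2.147 mg/L as Cl₂.
Cl₂ equivalent: 2.147 mg/L × 894,000 L = 1920 g.
Product at 10.8% available Cl: 1920 / 0.108 = 17,770 g.
Volume: 17,770 g ÷ 1.07 g/mL = 16,610 mL.

16.6 L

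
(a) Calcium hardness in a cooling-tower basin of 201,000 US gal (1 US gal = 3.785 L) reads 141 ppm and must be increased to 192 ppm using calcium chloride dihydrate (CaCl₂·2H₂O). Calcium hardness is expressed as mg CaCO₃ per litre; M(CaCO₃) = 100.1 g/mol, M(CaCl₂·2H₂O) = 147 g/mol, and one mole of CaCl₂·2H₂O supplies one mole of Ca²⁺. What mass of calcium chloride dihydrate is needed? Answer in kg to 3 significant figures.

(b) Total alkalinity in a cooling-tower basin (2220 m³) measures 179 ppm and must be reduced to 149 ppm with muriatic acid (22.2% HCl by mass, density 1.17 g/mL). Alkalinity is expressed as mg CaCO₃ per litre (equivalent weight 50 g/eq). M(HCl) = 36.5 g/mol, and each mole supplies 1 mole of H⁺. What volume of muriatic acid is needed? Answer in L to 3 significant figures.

(a) Volume: 201,000 US gal × 3.785 L/gal = 760,785 L.
(a) Hardness to add: (192 − 141) = 51 mg/L as CaCO₃ × 760,785 L = 38,800 g as CaCO₃.
(a) Moles of Ca²⁺ (1 mol Ca²⁺ ≡ 1 mol CaCO₃): 38,800 / 100.1 g/mol = 387.6 mol.
(a) Mass of CaCl₂·2H₂O: 387.6 × 147 = 56,980 g.

(b) Volume: 2220 m³ = 2,220,000 L.
(b) Alkalinity to neutralize: (179 − 149) = 30 mg/L as CaCO₃ × 2,220,000 L = 66,600 g as CaCO₃.
(b) Equivalents of H⁺ required: 66,600 ÷ 50 g/eq = 1332 eq = 1332 mol HCl.
(b) Mass of HCl: 1332 × 36.5 = 48,620 g.
(b) Mass of 22.2% solution: 48,620 / 0.222 = 219,000 g.
(b) Volume: 219,000 g ÷ 1.17 g/mL = 187,200 mL.

(a) 57.0 kg; (b) 187 L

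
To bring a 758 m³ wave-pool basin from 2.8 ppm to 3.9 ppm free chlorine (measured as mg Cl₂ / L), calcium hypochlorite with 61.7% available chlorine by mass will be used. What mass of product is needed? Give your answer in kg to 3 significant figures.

1.35 kg

Volume: 758 m³ = 758,000 L.
Chlorine deficit: 3.9 − 2.8 = 1.1 ppm = 1.1 mg/L as Cl₂.
Cl₂ equivalent needed: 1.1 mg/L × 758,000 L = 833,800 mg = 833.8 g.
Product at 61.7% available chlorine: 833.8 / 0.617 = 1351 g.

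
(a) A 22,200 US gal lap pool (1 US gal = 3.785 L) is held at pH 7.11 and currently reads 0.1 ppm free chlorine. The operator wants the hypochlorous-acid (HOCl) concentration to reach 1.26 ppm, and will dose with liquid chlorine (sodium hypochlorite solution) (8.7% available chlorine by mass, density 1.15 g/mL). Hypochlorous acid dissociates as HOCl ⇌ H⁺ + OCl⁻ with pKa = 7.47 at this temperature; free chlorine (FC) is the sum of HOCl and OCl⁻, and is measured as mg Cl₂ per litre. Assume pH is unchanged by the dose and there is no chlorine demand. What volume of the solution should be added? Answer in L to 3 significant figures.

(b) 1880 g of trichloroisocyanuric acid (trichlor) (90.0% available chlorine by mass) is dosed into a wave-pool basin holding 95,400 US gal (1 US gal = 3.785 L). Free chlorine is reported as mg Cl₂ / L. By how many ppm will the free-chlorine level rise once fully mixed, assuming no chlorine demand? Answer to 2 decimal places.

(a) Volume: 22,200 US gal × 3.785 L/gal = 84,027 L.
(a) [OCl⁻]/[HOCl] = 10^(pH − pKa) = 10^(7.11 − 7.47) = 0.4365; fraction as HOCl = 1/(1 + 0.4365) = 0.6961.
(a) Free chlorine required for 1.26 ppm HOCl: 1.26 / 0.6961 = 1.81 ppm.
(a) FC to add: 1.81 − 0.1 = 1.71 mg/L as Cl₂.
(a) Cl₂ equivalent: 1.71 mg/L × 84,027 L = 143.7 g.
(a) Product at 8.7% available Cl: 143.7 / 0.087 = 1652 g.
(a) Volume: 1652 g ÷ 1.15 g/mL = 1436 mL.

(b) Volume: 95,400 US gal × 3.785 L/gal = 361,089 L.
(b) Available chlorine delivered: 1880 g × 0.9 = 1692 g as Cl₂.
(b) Concentration rise: 1692 g / 361,089 L = 4.686 mg/L = 4.69 ppm.

(a) 1.44 L; (b) 4.69 ppm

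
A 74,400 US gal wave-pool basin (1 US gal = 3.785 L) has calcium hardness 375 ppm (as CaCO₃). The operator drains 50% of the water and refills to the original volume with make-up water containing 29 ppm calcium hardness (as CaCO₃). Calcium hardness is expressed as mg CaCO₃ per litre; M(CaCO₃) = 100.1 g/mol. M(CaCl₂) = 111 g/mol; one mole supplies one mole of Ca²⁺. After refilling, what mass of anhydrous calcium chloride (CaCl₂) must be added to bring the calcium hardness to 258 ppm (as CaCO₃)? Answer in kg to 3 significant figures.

Volume: 74,400 US gal × 3.785 L/gal = 281,604 L.
After draining 50% and refilling: 375 × 0.50 + 29 × 0.50 = 202 ppm.
Deficit to target: 258 − 202 = 56 mg/L.
As CaCO₃: 56 mg/L × 281,604 L = 15,770 g; ÷ 100.1 = 157.5 mol Ca²⁺.
Mass: 157.5 × 111 = 17,490 g.

17.5 kg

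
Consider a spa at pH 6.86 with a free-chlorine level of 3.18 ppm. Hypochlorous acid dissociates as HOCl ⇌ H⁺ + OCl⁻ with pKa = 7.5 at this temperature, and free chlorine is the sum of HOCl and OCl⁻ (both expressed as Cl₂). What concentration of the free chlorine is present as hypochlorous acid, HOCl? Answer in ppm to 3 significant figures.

2.59 ppm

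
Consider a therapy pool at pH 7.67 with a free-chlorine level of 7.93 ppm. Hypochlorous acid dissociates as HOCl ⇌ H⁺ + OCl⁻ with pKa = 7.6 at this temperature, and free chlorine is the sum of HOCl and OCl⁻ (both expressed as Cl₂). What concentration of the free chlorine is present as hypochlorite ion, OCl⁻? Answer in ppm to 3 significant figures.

4.28 ppm

[OCl⁻]/[HOCl] = 10^(pH − pKa) = 10^(7.67 − 7.6) = 10^0.07 = 1.175.
Fraction as HOCl = 1 / (1 + 1.175) = 0.4598.
OCl⁻ = (1 − 0.4598) × 7.93 ppm = 4.284 ppm.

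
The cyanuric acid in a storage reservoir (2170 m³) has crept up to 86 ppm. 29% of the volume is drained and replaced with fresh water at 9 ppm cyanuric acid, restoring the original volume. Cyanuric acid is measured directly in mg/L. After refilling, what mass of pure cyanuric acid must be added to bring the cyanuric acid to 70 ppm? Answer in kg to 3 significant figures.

13.7 kg

Volume: 2170 m³ = 2,170,000 L.
After draining 29% and refilling: 86 × 0.71 + 9 × 0.29 = 63.67 ppm.
Deficit to target: 70 − 63.67 = 6.33 mg/L.
Mass: 6.33 mg/L × 2,170,000 L = 13,740 g cyanuric acid.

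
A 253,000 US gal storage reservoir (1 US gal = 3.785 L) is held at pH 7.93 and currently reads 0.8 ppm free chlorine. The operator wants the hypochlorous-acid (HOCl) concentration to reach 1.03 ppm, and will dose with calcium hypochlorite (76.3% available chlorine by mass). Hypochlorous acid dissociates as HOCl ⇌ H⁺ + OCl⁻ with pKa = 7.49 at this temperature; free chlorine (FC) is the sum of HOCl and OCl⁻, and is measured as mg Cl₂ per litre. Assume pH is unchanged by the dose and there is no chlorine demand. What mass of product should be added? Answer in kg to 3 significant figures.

3.85 kg

Volume: 253,000 US gal × 3.785 L/gal = 957,605 L.
[OCl⁻]/[HOCl] = 10^(pH − pKa) = 10^(7.93 − 7.49) = 2.754; fraction as HOCl = 1/(1 + 2.754) = 0.2664.
Free chlorine required for 1.03 ppm HOCl: 1.03 / 0.2664 = 3.867 ppm.
FC to add: 3.867 − 0.8 = 3.067 mg/L as Cl₂.
Cl₂ equivalent: 3.067 mg/L × 957,605 L = 2937 g.
Product at 76.3% available Cl: 2937 / 0.763 = 3849 g.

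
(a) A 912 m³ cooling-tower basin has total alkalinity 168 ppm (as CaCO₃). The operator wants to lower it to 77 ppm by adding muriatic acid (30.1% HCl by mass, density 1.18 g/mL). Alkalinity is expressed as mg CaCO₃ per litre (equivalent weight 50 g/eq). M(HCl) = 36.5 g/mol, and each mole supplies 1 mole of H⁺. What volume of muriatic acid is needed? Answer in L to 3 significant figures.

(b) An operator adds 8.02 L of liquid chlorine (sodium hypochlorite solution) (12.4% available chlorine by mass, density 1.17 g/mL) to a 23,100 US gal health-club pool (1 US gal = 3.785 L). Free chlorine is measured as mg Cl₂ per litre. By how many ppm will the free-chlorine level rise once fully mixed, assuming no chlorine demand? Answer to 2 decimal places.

(a) 171 L; (b) 13.31 ppm

(a) Volume: 912 m³ = 912,000 L.
(a) Alkalinity to neutralize: (168 − 77) = 91 mg/L as CaCO₃ × 912,000 L = 82,990 g as CaCO₃.
(a) Equivalents of H⁺ required: 82,990 ÷ 50 g/eq = 1660 eq = 1660 mol HCl.
(a) Mass of HCl: 1660 × 36.5 = 60,580 g.
(a) Mass of 30.1% solution: 60,580 / 0.301 = 201,300 g.
(a) Volume: 201,300 g ÷ 1.18 g/mL = 170,600 mL.

(b) Volume: 23,100 US gal × 3.785 L/gal = 87,434 L.
(b) Mass of solution: 8.02 L × 1000 mL/L × 1.17 g/mL = 9383 g.
(b) Available chlorine delivered: 9383 g × 0.124 = 1164 g as Cl₂.
(b) Concentration rise: 1164 g / 87,434 L = 13.31 mg/L = 13.31 ppm.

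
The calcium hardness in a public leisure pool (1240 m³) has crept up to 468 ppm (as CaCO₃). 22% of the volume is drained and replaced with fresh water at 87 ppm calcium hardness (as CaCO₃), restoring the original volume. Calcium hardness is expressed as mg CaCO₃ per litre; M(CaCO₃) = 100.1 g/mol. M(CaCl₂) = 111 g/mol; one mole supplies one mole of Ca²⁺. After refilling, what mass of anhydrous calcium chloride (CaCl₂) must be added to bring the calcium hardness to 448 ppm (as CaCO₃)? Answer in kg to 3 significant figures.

Volume: 1240 m³ = 1,240,000 L.
After draining 22% and refilling: 468 × 0.78 + 87 × 0.22 = 384.18 ppm.
Deficit to target: 448 − 384.18 = 63.82 mg/L.
As CaCO₃: 63.82 mg/L × 1,240,000 L = 79,140 g; ÷ 100.1 = 790.6 mol Ca²⁺.
Mass: 790.6 × 111 = 87,750 g.

87.8 kg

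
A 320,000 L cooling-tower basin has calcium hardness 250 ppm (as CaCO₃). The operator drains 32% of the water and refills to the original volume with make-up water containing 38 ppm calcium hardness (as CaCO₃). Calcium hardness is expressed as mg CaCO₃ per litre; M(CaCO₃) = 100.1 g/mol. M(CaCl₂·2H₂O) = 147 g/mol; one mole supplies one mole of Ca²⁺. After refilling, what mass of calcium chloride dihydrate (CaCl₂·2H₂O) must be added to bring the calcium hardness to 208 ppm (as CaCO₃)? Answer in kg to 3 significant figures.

12.1 kg

After draining 32% and refilling: 250 × 0.68 + 38 × 0.32 = 182.16 ppm.
Deficit to target: 208 − 182.16 = 25.84 mg/L.
As CaCO₃: 25.84 mg/L × 320,000 L = 8269 g; ÷ 100.1 = 82.61 mol Ca²⁺.
Mass: 82.61 × 147 = 12,140 g.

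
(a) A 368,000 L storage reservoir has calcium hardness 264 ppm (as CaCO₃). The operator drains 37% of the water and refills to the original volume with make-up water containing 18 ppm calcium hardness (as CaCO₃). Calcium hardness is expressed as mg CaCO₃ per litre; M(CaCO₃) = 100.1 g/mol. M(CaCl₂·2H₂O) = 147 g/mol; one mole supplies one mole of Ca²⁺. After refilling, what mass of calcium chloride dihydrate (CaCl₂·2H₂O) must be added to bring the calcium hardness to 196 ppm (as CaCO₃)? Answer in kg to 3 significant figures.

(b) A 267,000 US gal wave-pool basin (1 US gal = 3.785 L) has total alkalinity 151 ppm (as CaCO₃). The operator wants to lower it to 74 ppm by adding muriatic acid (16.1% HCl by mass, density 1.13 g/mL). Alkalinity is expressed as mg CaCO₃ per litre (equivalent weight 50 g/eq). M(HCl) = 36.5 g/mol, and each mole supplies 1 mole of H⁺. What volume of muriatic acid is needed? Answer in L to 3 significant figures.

(a) 12.4 kg; (b) 312 L

(a) After draining 37% and refilling: 264 × 0.63 + 18 × 0.37 = 172.98 ppm.
(a) Deficit to target: 196 − 172.98 = 23.02 mg/L.
(a) As CaCO₃: 23.02 mg/L × 368,000 L = 8471 g; ÷ 100.1 = 84.63 mol Ca²⁺.
(a) Mass: 84.63 × 147 = 12,440 g.

(b) Volume: 267,000 US gal × 3.785 L/gal = 1,010,595 L.
(b) Alkalinity to neutralize: (151 − 74) = 77 mg/L as CaCO₃ × 1,010,595 L = 77,820 g as CaCO₃.
(b) Equivalents of H⁺ required: 77,820 ÷ 50 g/eq = 1556 eq = 1556 mol HCl.
(b) Mass of HCl: 1556 × 36.5 = 56,810 g.
(b) Mass of 16.1% solution: 56,810 / 0.161 = 352,800 g.
(b) Volume: 352,800 g ÷ 1.13 g/mL = 312,200 mL.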